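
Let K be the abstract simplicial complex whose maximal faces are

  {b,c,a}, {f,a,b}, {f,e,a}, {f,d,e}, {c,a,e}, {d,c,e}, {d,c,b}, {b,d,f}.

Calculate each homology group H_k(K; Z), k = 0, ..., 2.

K has 6 vertices, 12 edges, 8 triangles.
rank ∂_0 = 0, rank ∂_1 = 5 ⇒ b_0 = 6 − 0 − 5 = 1; all invariant factors of ∂_1 are 1 so no torsion. So H_0 = Z.
rank ∂_1 = 5, rank ∂_2 = 7 ⇒ b_1 = 12 − 5 − 7 = 0; all invariant factors of ∂_2 are 1 so no torsion. So H_1 = 0.
rank ∂_2 = 7, rank ∂_3 = 0 ⇒ b_2 = 8 − 7 − 0 = 1. So H_2 = Z.

H_0 ≅ Z,  H_1 = 0,  H_2 ≅ Z.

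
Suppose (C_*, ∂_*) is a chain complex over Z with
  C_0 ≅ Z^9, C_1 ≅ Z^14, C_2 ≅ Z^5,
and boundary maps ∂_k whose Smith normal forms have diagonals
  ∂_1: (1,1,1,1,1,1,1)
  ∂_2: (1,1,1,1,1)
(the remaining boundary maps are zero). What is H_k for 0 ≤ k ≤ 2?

H_0: b_0 = 9 − 0 − 7 = 2; torsion from ∂_1 factors > 1: none. So H_0 = Z^2.
H_1: b_1 = 14 − 7 − 5 = 2; torsion from ∂_2 factors > 1: none. So H_1 = Z^2.
H_2: b_2 = 5 − 5 − 0 = 0; torsion from ∂_3 factors > 1: none. So H_2 = 0.

H_0 = Z^2,  H_1 = Z^2,  H_2 = 0.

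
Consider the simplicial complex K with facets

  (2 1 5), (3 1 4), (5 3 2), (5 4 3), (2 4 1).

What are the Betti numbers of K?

Take the total order 1 < 2 < 3 < 4 < 5 on the vertex set. Then K (dimension 2) consists of the simplices:

  0-simplices (5): [1], [2], [3], [4], [5]
  1-simplices (10): [1,2], [1,3], [1,4], [1,5], [2,3], [2,4], [2,5], [3,4], [3,5], [4,5]
  2-simplices (5): [1,2,4], [1,2,5], [1,3,4], [2,3,5], [3,4,5]

Hence C_0 ≅ Z^5, C_1 ≅ Z^10, C_2 ≅ Z^5.

The boundary map ∂_1: C_1 → C_0 maps an edge to its endpoints' difference, ∂[p,q] = q − p. For instance
  ∂[1,5] = [5] − [1].
As a 5×10 matrix over Z this has rank 4, with invariant factors (1,1,1,1).

The boundary map ∂_2: C_2 → C_1 maps a triangle to the signed sum of its edges. For instance
  ∂[3,4,5] = [4,5] − [3,5] + [3,4],
  ∂[1,3,4] = [3,4] − [1,4] + [1,3].
This gives a 10×5 integer matrix of rank 5; reducing to Smith normal form yields diagonal entries (1,1,1,1,1).

From H_k ≅ ker(∂_k) / im(∂_{k+1}) we obtain:

  H_0: rank C_0 − rank ∂_1 = 5 − 4 = 1, and the invariant factors of ∂_1 are all 1, so H_0 = Z.
  H_1: rank ker ∂_1 − rank ∂_2 = (10 − 4) − 5 = 1, and the invariant factors of ∂_2 are all 1, so H_1 = Z.
  H_2: rank ker ∂_2 − rank ∂_3 = (5 − 5) − 0 = 0, and there is no ∂_3, so H_2 = 0.

As a check, the Euler characteristic is 5 − 10 + 5 = 0, which agrees with 1 − 1 + 0 = 0.

Hence the Betti numbers are b_0 = 1, b_1 = 1, b_2 = 0.

b_0 = 1, b_1 = 1, b_2 = 0.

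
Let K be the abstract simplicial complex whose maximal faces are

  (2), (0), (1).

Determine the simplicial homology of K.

H_0 = Z^3.

K has 3 vertices.
rank ∂_0 = 0, rank ∂_1 = 0 ⇒ b_0 = 3 − 0 − 0 = 3. So H_0 ≅ Z^3.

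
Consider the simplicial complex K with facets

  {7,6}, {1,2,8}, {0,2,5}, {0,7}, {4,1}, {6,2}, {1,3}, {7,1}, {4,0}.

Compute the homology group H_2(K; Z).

Take the total order 0 < 1 < 2 < 3 < 4 < 5 < 6 < 7 < 8 on the vertex set. Then K (dimension 2) consists of the simplices:

  0-simplices (9): [0], [1], [2], [3], [4], [5], [6], [7], [8]
  1-simplices (13): [0,2], [0,4], [0,5], [0,7], [1,2], [1,3], [1,4], [1,7], [1,8], [2,5], [2,6], [2,8], [6,7]
  2-simplices (2): [0,2,5], [1,2,8]

giving chain groups C_0 ≅ Z^9, C_1 ≅ Z^13, C_2 ≅ Z^2.

Boundary ∂_1: C_1 → C_0 is given by ∂[p,q] = [q] − [p]. For instance
  ∂[6,7] = [7] − [6].
As a 9×13 matrix over Z this has rank 8, with invariant factors (1,1,1,1,1,1,1,1).

The boundary map ∂_2: C_2 → C_1 acts by ∂[p,q,r] = [q,r] − [p,r] + [p,q]. For instance
  ∂[0,2,5] = [2,5] − [0,5] + [0,2],
  ∂[1,2,8] = [2,8] − [1,8] + [1,2].
The resulting 13×2 matrix has rank 2, and its Smith normal form has invariant factors (1,1).

Reading off H_k = ker ∂_k / im ∂_{k+1}:

  H_2: rank ker ∂_2 − rank ∂_3 = (2 − 2) − 0 = 0, and there is no ∂_3, so H_2 = 0.

H_2 ≅ 0.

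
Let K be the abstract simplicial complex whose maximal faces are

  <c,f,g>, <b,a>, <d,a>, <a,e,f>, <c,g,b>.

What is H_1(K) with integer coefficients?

H_1 = Z.

K has 7 vertices, 10 edges, 3 triangles.
rank ∂_1 = 6, rank ∂_2 = 3 ⇒ b_1 = 10 − 6 − 3 = 1; all invariant factors of ∂_2 are 1 so no torsion. So H_1 = Z.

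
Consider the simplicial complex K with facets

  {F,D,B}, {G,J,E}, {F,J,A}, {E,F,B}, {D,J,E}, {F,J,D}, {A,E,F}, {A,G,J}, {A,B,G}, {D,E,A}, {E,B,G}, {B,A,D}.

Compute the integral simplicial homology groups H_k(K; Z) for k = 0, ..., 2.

We work with the vertex ordering A < B < D < E < F < G < J. The simplices of K, each written with vertices in increasing order, are:

  0-simplices (7): A, B, D, E, F, G, J
  1-simplices (18): AB, AD, AE, AF, AG, AJ, BD, BE, BF, BG, DE, DF, DJ, EF, EG, EJ, FJ, GJ
  2-simplices (12): ABD, ABG, ADE, AEF, AFJ, AGJ, BDF, BEF, BEG, DEJ, DFJ, EGJ

Hence C_0 ≅ Z^7, C_1 ≅ Z^18, C_2 ≅ Z^12.

Boundary ∂_1: C_1 → C_0 is given by ∂[p,q] = [q] − [p].
The 7×18 boundary matrix has rank 6 and Smith normal form diag(1,1,1,1,1,1).

∂_2: C_2 → C_1 acts by ∂[p,q,r] = [q,r] − [p,r] + [p,q]. For instance
  ∂EGJ = GJ − EJ + EG,
  ∂BEF = EF − BF + BE.
This gives a 18×12 integer matrix of rank 12; reducing to Smith normal form yields diagonal entries (1,1,1,1,1,1,1,1,1,1,1,2).

Computing H_k = (kernel of ∂_k) / (image of ∂_{k+1}):

  H_0: rank C_0 − rank ∂_1 = 7 − 6 = 1, and the invariant factors of ∂_1 are all 1, so H_0 = Z.
  H_1: rank ker ∂_1 − rank ∂_2 = (18 − 6) − 12 = 0, and ∂_2 has invariant factor 2 > 1, so H_1 = Z/2.
  H_2: rank ker ∂_2 − rank ∂_3 = (12 − 12) − 0 = 0, and there is no ∂_3, so H_2 = 0.

H_0 ≅ Z,  H_1 ≅ Z/2,  H_2 = 0.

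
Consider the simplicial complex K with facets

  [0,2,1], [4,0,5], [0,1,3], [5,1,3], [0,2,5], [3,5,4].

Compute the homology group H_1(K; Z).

H_1 = Z.

K has 6 vertices, 12 edges, 6 triangles.
rank ∂_1 = 5, rank ∂_2 = 6 ⇒ b_1 = 12 − 5 − 6 = 1; all invariant factors of ∂_2 are 1 so no torsion. So H_1 = Z.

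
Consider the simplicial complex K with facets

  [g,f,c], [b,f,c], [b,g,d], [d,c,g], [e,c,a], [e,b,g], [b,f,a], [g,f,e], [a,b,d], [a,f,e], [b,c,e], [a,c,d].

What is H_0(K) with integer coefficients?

H_0 = Z.

K has 7 vertices, 18 edges, 12 triangles.
rank ∂_0 = 0, rank ∂_1 = 6 ⇒ b_0 = 7 − 0 − 6 = 1; all invariant factors of ∂_1 are 1 so no torsion. So H_0 ≅ Z.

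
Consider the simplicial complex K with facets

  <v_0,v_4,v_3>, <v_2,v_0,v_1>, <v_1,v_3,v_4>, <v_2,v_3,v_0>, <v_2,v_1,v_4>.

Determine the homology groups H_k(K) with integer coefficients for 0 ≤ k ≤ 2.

Take the total order v_0 < v_1 < v_2 < v_3 < v_4 on the vertex set. Then K (dimension 2) consists of the simplices:

  0-simplices (5): [v_0], [v_1], [v_2], [v_3], [v_4]
  1-simplices (10): [v_0,v_1], [v_0,v_2], [v_0,v_3], [v_0,v_4], [v_1,v_2], [v_1,v_3], [v_1,v_4], [v_2,v_3], [v_2,v_4], [v_3,v_4]
  2-simplices (5): [v_0,v_1,v_2], [v_0,v_2,v_3], [v_0,v_3,v_4], [v_1,v_2,v_4], [v_1,v_3,v_4]

giving chain groups C_0 ≅ Z^5, C_1 ≅ Z^10, C_2 ≅ Z^5.

∂_1: C_1 → C_0 maps an edge to its endpoints' difference, ∂[p,q] = q − p. For instance
  ∂[v_3,v_4] = [v_4] − [v_3].
As a 5×10 matrix over Z this has rank 4, with invariant factors (1,1,1,1).

∂_2: C_2 → C_1 sends each 2-simplex [p,q,r] to [q,r] − [p,r] + [p,q]. For instance
  ∂[v_1,v_2,v_4] = [v_2,v_4] − [v_1,v_4] + [v_1,v_2],
  ∂[v_0,v_1,v_2] = [v_1,v_2] − [v_0,v_2] + [v_0,v_1].
The resulting 10×5 matrix has rank 5, and its Smith normal form has invariant factors (1,1,1,1,1).

From H_k ≅ ker(∂_k) / im(∂_{k+1}) we obtain:

  H_0: rank C_0 − rank ∂_1 = 5 − 4 = 1, and the invariant factors of ∂_1 are all 1, so H_0 ≅ Z.
  H_1: rank ker ∂_1 − rank ∂_2 = (10 − 4) − 5 = 1, and the invariant factors of ∂_2 are all 1, so H_1 ≅ Z.
  H_2: rank ker ∂_2 − rank ∂_3 = (5 − 5) − 0 = 0, and there is no ∂_3, so H_2 ≅ 0.

H_0 = Z,  H_1 = Z,  H_2 = 0.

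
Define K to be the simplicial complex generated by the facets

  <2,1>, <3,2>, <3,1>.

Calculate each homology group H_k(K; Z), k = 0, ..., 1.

H_0 = Z,  H_1 = Z.

K has 3 vertices, 3 edges.
rank ∂_0 = 0, rank ∂_1 = 2 ⇒ b_0 = 3 − 0 − 2 = 1; all invariant factors of ∂_1 are 1 so no torsion. So H_0 ≅ Z.
rank ∂_1 = 2, rank ∂_2 = 0 ⇒ b_1 = 3 − 2 − 0 = 1. So H_1 ≅ Z.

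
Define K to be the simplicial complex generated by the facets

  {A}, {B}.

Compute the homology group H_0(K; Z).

Take the total order A < B on the vertex set. Then K (dimension 0) consists of the simplices:

  0-simplices (2): A, B

giving chain groups C_0 ≅ Z^2.

Now H_k = ker ∂_k / im ∂_{k+1}, so:

  H_0: rank C_0 − rank ∂_1 = 2 − 0 = 2, and there is no ∂_1, so H_0 ≅ Z^2.

(K is a triangulation of a set of 2 points.)

H_0 = Z^2.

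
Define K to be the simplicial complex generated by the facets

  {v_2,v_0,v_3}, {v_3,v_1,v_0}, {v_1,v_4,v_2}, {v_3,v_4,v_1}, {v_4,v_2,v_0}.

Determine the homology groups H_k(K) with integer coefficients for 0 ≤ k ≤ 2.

H_0 = Z,  H_1 = Z,  H_2 = 0.

Order the vertices as v_0 < v_1 < v_2 < v_3 < v_4. Listing each simplex with vertices in this order, K has dimension 2 with simplices:

  0-simplices (5): [v_0], [v_1], [v_2], [v_3], [v_4]
  1-simplices (10): [v_0,v_1], [v_0,v_2], [v_0,v_3], [v_0,v_4], [v_1,v_2], [v_1,v_3], [v_1,v_4], [v_2,v_3], [v_2,v_4], [v_3,v_4]
  2-simplices (5): [v_0,v_1,v_3], [v_0,v_2,v_3], [v_0,v_2,v_4], [v_1,v_2,v_4], [v_1,v_3,v_4]

so the chain groups are C_0 ≅ Z^5, C_1 ≅ Z^10, C_2 ≅ Z^5.

∂_1: C_1 → C_0 sends each edge [p,q] (with p < q) to q − p. For instance
  ∂[v_1,v_2] = [v_2] − [v_1].
As a 5×10 matrix over Z this has rank 4, with invariant factors (1,1,1,1).

The boundary map ∂_2: C_2 → C_1 sends each 2-simplex [p,q,r] to [q,r] − [p,r] + [p,q]. For instance
  ∂[v_1,v_3,v_4] = [v_3,v_4] − [v_1,v_4] + [v_1,v_3],
  ∂[v_0,v_2,v_4] = [v_2,v_4] − [v_0,v_4] + [v_0,v_2].
The 10×5 boundary matrix has rank 5 and Smith normal form diag(1,1,1,1,1).

From H_k ≅ ker(∂_k) / im(∂_{k+1}) we obtain:

  H_0: rank C_0 − rank ∂_1 = 5 − 4 = 1, and the invariant factors of ∂_1 are all 1, so H_0 ≅ Z.
  H_1: rank ker ∂_1 − rank ∂_2 = (10 − 4) − 5 = 1, and the invariant factors of ∂_2 are all 1, so H_1 ≅ Z.
  H_2: rank ker ∂_2 − rank ∂_3 = (5 − 5) − 0 = 0, and there is no ∂_3, so H_2 ≅ 0.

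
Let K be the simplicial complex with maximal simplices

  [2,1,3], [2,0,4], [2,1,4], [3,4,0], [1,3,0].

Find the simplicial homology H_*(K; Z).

We work with the vertex ordering 0 < 1 < 2 < 3 < 4. The simplices of K, each written with vertices in increasing order, are:

  0-simplices (5): [0], [1], [2], [3], [4]
  1-simplices (10): [0,1], [0,2], [0,3], [0,4], [1,2], [1,3], [1,4], [2,3], [2,4], [3,4]
  2-simplices (5): [0,1,3], [0,2,4], [0,3,4], [1,2,3], [1,2,4]

giving chain groups C_0 ≅ Z^5, C_1 ≅ Z^10, C_2 ≅ Z^5.

Boundary ∂_1: C_1 → C_0 maps an edge to its endpoints' difference, ∂[p,q] = q − p. For instance
  ∂[3,4] = [4] − [3].
As a 5×10 matrix over Z this has rank 4, with invariant factors (1,1,1,1).

The boundary map ∂_2: C_2 → C_1 acts by ∂[p,q,r] = [q,r] − [p,r] + [p,q]. For instance
  ∂[0,3,4] = [3,4] − [0,4] + [0,3],
  ∂[0,1,3] = [1,3] − [0,3] + [0,1].
This gives a 10×5 integer matrix of rank 5; reducing to Smith normal form yields diagonal entries (1,1,1,1,1).

Computing H_k = (kernel of ∂_k) / (image of ∂_{k+1}):

  H_0: rank C_0 − rank ∂_1 = 5 − 4 = 1, and the invariant factors of ∂_1 are all 1, so H_0 ≅ Z.
  H_1: rank ker ∂_1 − rank ∂_2 = (10 − 4) − 5 = 1, and the invariant factors of ∂_2 are all 1, so H_1 ≅ Z.
  H_2: rank ker ∂_2 − rank ∂_3 = (5 − 5) − 0 = 0, and there is no ∂_3, so H_2 ≅ 0.

H_0 ≅ Z,  H_1 ≅ Z,  H_2 = 0.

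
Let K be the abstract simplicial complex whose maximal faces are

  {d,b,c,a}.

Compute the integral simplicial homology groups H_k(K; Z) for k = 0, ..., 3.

H_0 = Z,  H_1 = 0,  H_2 = 0,  H_3 = 0.

We work with the vertex ordering a < b < c < d. The simplices of K, each written with vertices in increasing order, are:

  0-simplices (4): a, b, c, d
  1-simplices (6): ab, ac, ad, bc, bd, cd
  2-simplices (4): abc, abd, acd, bcd
  3-simplices (1): abcd

so the chain groups are C_0 ≅ Z^4, C_1 ≅ Z^6, C_2 ≅ Z^4, C_3 ≅ Z^1.

The boundary map ∂_1: C_1 → C_0 is given by ∂[p,q] = [q] − [p]. For instance
  ∂ac = c − a.
This gives a 4×6 integer matrix of rank 3; reducing to Smith normal form yields diagonal entries (1,1,1).

The boundary map ∂_2: C_2 → C_1 acts by ∂[p,q,r] = [q,r] − [p,r] + [p,q]. For instance
  ∂abc = bc − ac + ab,
  ∂bcd = cd − bd + bc.
This gives a 6×4 integer matrix of rank 3; reducing to Smith normal form yields diagonal entries (1,1,1).

The boundary map ∂_3: C_3 → C_2 sends each 3-simplex σ to the alternating sum Σ_i (−1)^i (σ with its i-th vertex removed). For instance
  ∂abcd = bcd − acd + abd − abc.
The 4×1 boundary matrix has rank 1 and Smith normal form diag(1).

From H_k ≅ ker(∂_k) / im(∂_{k+1}) we obtain:

  H_0: rank C_0 − rank ∂_1 = 4 − 3 = 1, and the invariant factors of ∂_1 are all 1, so H_0 = Z.
  H_1: rank ker ∂_1 − rank ∂_2 = (6 − 3) − 3 = 0, and the invariant factors of ∂_2 are all 1, so H_1 = 0.
  H_2: rank ker ∂_2 − rank ∂_3 = (4 − 3) − 1 = 0, and the invariant factors of ∂_3 are all 1, so H_2 = 0.
  H_3: rank ker ∂_3 − rank ∂_4 = (1 − 1) − 0 = 0, and there is no ∂_4, so H_3 = 0.

(K is a triangulation of the 3-simplex.)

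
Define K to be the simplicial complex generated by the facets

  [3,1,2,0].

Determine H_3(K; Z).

H_3 = 0.

Take the total order 0 < 1 < 2 < 3 on the vertex set. Then K (dimension 3) consists of the simplices:

  0-simplices (4): [0], [1], [2], [3]
  1-simplices (6): [0,1], [0,2], [0,3], [1,2], [1,3], [2,3]
  2-simplices (4): [0,1,2], [0,1,3], [0,2,3], [1,2,3]
  3-simplices (1): [0,1,2,3]

giving chain groups C_0 ≅ Z^4, C_1 ≅ Z^6, C_2 ≅ Z^4, C_3 ≅ Z^1.

The boundary map ∂_1: C_1 → C_0 is given by ∂[p,q] = [q] − [p]. For instance
  ∂[0,2] = [2] − [0].
The resulting 4×6 matrix has rank 3, and its Smith normal form has invariant factors (1,1,1).

Boundary ∂_2: C_2 → C_1 sends each 2-simplex [p,q,r] to [q,r] − [p,r] + [p,q]. For instance
  ∂[0,1,3] = [1,3] − [0,3] + [0,1],
  ∂[0,2,3] = [2,3] − [0,3] + [0,2].
The 6×4 boundary matrix has rank 3 and Smith normal form diag(1,1,1).

∂_3: C_3 → C_2 sends each 3-simplex σ to the alternating sum Σ_i (−1)^i (σ with its i-th vertex removed). For instance
  ∂[0,1,2,3] = [1,2,3] − [0,2,3] + [0,1,3] − [0,1,2].
The 4×1 boundary matrix has rank 1 and Smith normal form diag(1).

From H_k ≅ ker(∂_k) / im(∂_{k+1}) we obtain:

  H_3: rank ker ∂_3 − rank ∂_4 = (1 − 1) − 0 = 0, and there is no ∂_4, so H_3 ≅ 0.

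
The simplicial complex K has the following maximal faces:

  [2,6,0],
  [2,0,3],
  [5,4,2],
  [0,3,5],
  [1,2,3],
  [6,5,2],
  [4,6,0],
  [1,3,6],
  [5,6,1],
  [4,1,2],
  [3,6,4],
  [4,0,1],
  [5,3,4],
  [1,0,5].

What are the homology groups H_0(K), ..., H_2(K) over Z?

K has 7 vertices, 21 edges, 14 triangles.
rank ∂_0 = 0, rank ∂_1 = 6 ⇒ b_0 = 7 − 0 − 6 = 1; all invariant factors of ∂_1 are 1 so no torsion. So H_0 = Z.
rank ∂_1 = 6, rank ∂_2 = 13 ⇒ b_1 = 21 − 6 − 13 = 2; all invariant factors of ∂_2 are 1 so no torsion. So H_1 = Z^2.
rank ∂_2 = 13, rank ∂_3 = 0 ⇒ b_2 = 14 − 13 − 0 = 1. So H_2 = Z.

H_0 ≅ Z,  H_1 ≅ Z^2,  H_2 ≅ Z.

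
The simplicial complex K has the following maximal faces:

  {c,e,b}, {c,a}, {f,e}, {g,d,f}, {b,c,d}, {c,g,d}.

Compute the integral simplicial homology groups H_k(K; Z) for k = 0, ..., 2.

Order the vertices as a < b < c < d < e < f < g. Listing each simplex with vertices in this order, K has dimension 2 with simplices:

  0-simplices (7): a, b, c, d, e, f, g
  1-simplices (11): ac, bc, bd, be, cd, ce, cg, df, dg, ef, fg
  2-simplices (4): bcd, bce, cdg, dfg

giving chain groups C_0 ≅ Z^7, C_1 ≅ Z^11, C_2 ≅ Z^4.

∂_1: C_1 → C_0 is given by ∂[p,q] = [q] − [p]. For instance
  ∂dg = g − d.
This gives a 7×11 integer matrix of rank 6; reducing to Smith normal form yields diagonal entries (1,1,1,1,1,1).

The boundary map ∂_2: C_2 → C_1 acts by ∂[p,q,r] = [q,r] − [p,r] + [p,q]. For instance
  ∂dfg = fg − dg + df,
  ∂bcd = cd − bd + bc.
The 11×4 boundary matrix has rank 4 and Smith normal form diag(1,1,1,1).

Now H_k = ker ∂_k / im ∂_{k+1}, so:

  H_0: rank C_0 − rank ∂_1 = 7 − 6 = 1, and the invariant factors of ∂_1 are all 1, so H_0 ≅ Z.
  H_1: rank ker ∂_1 − rank ∂_2 = (11 − 6) − 4 = 1, and the invariant factors of ∂_2 are all 1, so H_1 ≅ Z.
  H_2: rank ker ∂_2 − rank ∂_3 = (4 − 4) − 0 = 0, and there is no ∂_3, so H_2 ≅ 0.

H_0 ≅ Z,  H_1 ≅ Z,  H_2 = 0.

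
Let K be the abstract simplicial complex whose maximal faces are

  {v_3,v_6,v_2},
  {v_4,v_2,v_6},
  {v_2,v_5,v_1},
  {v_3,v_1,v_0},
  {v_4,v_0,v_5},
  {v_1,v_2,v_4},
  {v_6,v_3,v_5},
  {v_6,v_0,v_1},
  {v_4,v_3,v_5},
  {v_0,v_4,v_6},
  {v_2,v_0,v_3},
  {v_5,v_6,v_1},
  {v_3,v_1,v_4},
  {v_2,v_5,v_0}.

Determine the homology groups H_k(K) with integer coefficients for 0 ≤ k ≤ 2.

Fix the vertex order v_0 < v_1 < v_2 < v_3 < v_4 < v_5 < v_6 and write every simplex with vertices in increasing order. Then dim K = 2 and the simplices of K are:

  0-simplices (7): [v_0], [v_1], [v_2], [v_3], [v_4], [v_5], [v_6]
  1-simplices (21): (21 of them)
  2-simplices (14): (14 of them)

Hence C_0 ≅ Z^7, C_1 ≅ Z^21, C_2 ≅ Z^14.

Boundary ∂_1: C_1 → C_0 sends each edge [p,q] (with p < q) to q − p.
As a 7×21 matrix over Z this has rank 6, with invariant factors (1,1,1,1,1,1).

∂_2: C_2 → C_1 sends each 2-simplex [p,q,r] to [q,r] − [p,r] + [p,q]. For instance
  ∂[v_1,v_3,v_4] = [v_3,v_4] − [v_1,v_4] + [v_1,v_3],
  ∂[v_0,v_2,v_5] = [v_2,v_5] − [v_0,v_5] + [v_0,v_2].
The resulting 21×14 matrix has rank 13, and its Smith normal form has invariant factors (1,1,1,1,1,1,1,1,1,1,1,1,1).

Reading off H_k = ker ∂_k / im ∂_{k+1}:

  H_0: rank C_0 − rank ∂_1 = 7 − 6 = 1, and the invariant factors of ∂_1 are all 1, so H_0 ≅ Z.
  H_1: rank ker ∂_1 − rank ∂_2 = (21 − 6) − 13 = 2, and the invariant factors of ∂_2 are all 1, so H_1 ≅ Z^2.
  H_2: rank ker ∂_2 − rank ∂_3 = (14 − 13) − 0 = 1, and there is no ∂_3, so H_2 ≅ Z.

(K is a triangulation of the torus T^2.)

H_0 ≅ Z,  H_1 ≅ Z^2,  H_2 ≅ Z.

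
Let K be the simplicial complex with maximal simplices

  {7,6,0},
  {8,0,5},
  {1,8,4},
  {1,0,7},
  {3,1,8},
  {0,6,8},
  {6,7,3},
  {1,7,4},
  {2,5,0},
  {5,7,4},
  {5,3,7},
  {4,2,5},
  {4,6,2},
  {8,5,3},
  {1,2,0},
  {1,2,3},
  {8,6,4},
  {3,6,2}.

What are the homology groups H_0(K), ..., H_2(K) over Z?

We work with the vertex ordering 0 < 1 < 2 < 3 < 4 < 5 < 6 < 7 < 8. The simplices of K, each written with vertices in increasing order, are:

  0-simplices (9): [0], [1], [2], [3], [4], [5], [6], [7], [8]
  1-simplices (27): (27 of them)
  2-simplices (18): [0,1,2], [0,1,7], [0,2,5], [0,5,8], [0,6,7], [0,6,8], [1,2,3], [1,3,8], [1,4,7], [1,4,8], [2,3,6], [2,4,5], [2,4,6], [3,5,7], [3,5,8], [3,6,7], [4,5,7], [4,6,8]

giving chain groups C_0 ≅ Z^9, C_1 ≅ Z^27, C_2 ≅ Z^18.

The boundary map ∂_1: C_1 → C_0 maps an edge to its endpoints' difference, ∂[p,q] = q − p. For instance
  ∂[3,5] = [5] − [3].
The 9×27 boundary matrix has rank 8 and Smith normal form diag(1,1,1,1,1,1,1,1).

The boundary map ∂_2: C_2 → C_1 maps a triangle to the signed sum of its edges. For instance
  ∂[3,5,7] = [5,7] − [3,7] + [3,5],
  ∂[0,5,8] = [5,8] − [0,8] + [0,5].
The resulting 27×18 matrix has rank 17, and its Smith normal form has invariant factors (1,1,1,1,1,1,1,1,1,1,1,1,1,1,1,1,1).

From H_k ≅ ker(∂_k) / im(∂_{k+1}) we obtain:

  H_0: rank C_0 − rank ∂_1 = 9 − 8 = 1, and the invariant factors of ∂_1 are all 1, so H_0 ≅ Z.
  H_1: rank ker ∂_1 − rank ∂_2 = (27 − 8) − 17 = 2, and the invariant factors of ∂_2 are all 1, so H_1 ≅ Z^2.
  H_2: rank ker ∂_2 − rank ∂_3 = (18 − 17) − 0 = 1, and there is no ∂_3, so H_2 ≅ Z.

H_0 = Z,  H_1 = Z^2,  H_2 = Z.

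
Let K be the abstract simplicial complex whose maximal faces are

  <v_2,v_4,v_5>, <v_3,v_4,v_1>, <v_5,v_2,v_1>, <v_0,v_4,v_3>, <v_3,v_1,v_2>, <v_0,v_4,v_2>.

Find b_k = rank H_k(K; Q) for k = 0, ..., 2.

Order the vertices as v_0 < v_1 < v_2 < v_3 < v_4 < v_5. Listing each simplex with vertices in this order, K has dimension 2 with simplices:

  0-simplices (6): [v_0], [v_1], [v_2], [v_3], [v_4], [v_5]
  1-simplices (12): [v_0,v_2], [v_0,v_3], [v_0,v_4], [v_1,v_2], [v_1,v_3], [v_1,v_4], [v_1,v_5], [v_2,v_3], [v_2,v_4], [v_2,v_5], [v_3,v_4], [v_4,v_5]
  2-simplices (6): [v_0,v_2,v_4], [v_0,v_3,v_4], [v_1,v_2,v_3], [v_1,v_2,v_5], [v_1,v_3,v_4], [v_2,v_4,v_5]

giving chain groups C_0 ≅ Z^6, C_1 ≅ Z^12, C_2 ≅ Z^6.

Boundary ∂_1: C_1 → C_0 maps an edge to its endpoints' difference, ∂[p,q] = q − p. For instance
  ∂[v_2,v_3] = [v_3] − [v_2].
As a 6×12 matrix over Z this has rank 5, with invariant factors (1,1,1,1,1).

∂_2: C_2 → C_1 maps a triangle to the signed sum of its edges. For instance
  ∂[v_2,v_4,v_5] = [v_4,v_5] − [v_2,v_5] + [v_2,v_4],
  ∂[v_0,v_2,v_4] = [v_2,v_4] − [v_0,v_4] + [v_0,v_2].
The 12×6 boundary matrix has rank 6 and Smith normal form diag(1,1,1,1,1,1).

Reading off H_k = ker ∂_k / im ∂_{k+1}:

  H_0: rank C_0 − rank ∂_1 = 6 − 5 = 1, and the invariant factors of ∂_1 are all 1, so H_0 = Z.
  H_1: rank ker ∂_1 − rank ∂_2 = (12 − 5) − 6 = 1, and the invariant factors of ∂_2 are all 1, so H_1 = Z.
  H_2: rank ker ∂_2 − rank ∂_3 = (6 − 6) − 0 = 0, and there is no ∂_3, so H_2 = 0.

(K is a triangulation of the cylinder S^1 x I.)

Hence the Betti numbers are b_0 = 1, b_1 = 1, b_2 = 0.

b_0 = 1, b_1 = 1, b_2 = 0.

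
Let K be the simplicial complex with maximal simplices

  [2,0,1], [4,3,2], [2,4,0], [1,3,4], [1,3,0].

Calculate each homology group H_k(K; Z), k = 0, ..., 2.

H_0 = Z,  H_1 = Z,  H_2 = 0.

K has 5 vertices, 10 edges, 5 triangles.
rank ∂_0 = 0, rank ∂_1 = 4 ⇒ b_0 = 5 − 0 − 4 = 1; all invariant factors of ∂_1 are 1 so no torsion. So H_0 = Z.
rank ∂_1 = 4, rank ∂_2 = 5 ⇒ b_1 = 10 − 4 − 5 = 1; all invariant factors of ∂_2 are 1 so no torsion. So H_1 = Z.
rank ∂_2 = 5, rank ∂_3 = 0 ⇒ b_2 = 5 − 5 − 0 = 0. So H_2 = 0.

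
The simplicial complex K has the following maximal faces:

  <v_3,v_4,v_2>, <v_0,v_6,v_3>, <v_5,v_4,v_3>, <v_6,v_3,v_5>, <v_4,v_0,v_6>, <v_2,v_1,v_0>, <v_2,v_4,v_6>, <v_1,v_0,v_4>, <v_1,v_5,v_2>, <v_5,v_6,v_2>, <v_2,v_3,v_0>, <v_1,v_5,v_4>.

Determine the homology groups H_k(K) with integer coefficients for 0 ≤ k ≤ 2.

H_0 = Z,  H_1 = Z/2,  H_2 = 0.

Order the vertices as v_0 < v_1 < v_2 < v_3 < v_4 < v_5 < v_6. Listing each simplex with vertices in this order, K has dimension 2 with simplices:

  0-simplices (7): [v_0], [v_1], [v_2], [v_3], [v_4], [v_5], [v_6]
  1-simplices (18): (18 of them)
  2-simplices (12): (12 of them)

Hence C_0 ≅ Z^7, C_1 ≅ Z^18, C_2 ≅ Z^12.

Boundary ∂_1: C_1 → C_0 maps an edge to its endpoints' difference, ∂[p,q] = q − p. For instance
  ∂[v_0,v_1] = [v_1] − [v_0].
This gives a 7×18 integer matrix of rank 6; reducing to Smith normal form yields diagonal entries (1,1,1,1,1,1).

The boundary map ∂_2: C_2 → C_1 sends each 2-simplex [p,q,r] to [q,r] − [p,r] + [p,q]. For instance
  ∂[v_0,v_1,v_2] = [v_1,v_2] − [v_0,v_2] + [v_0,v_1],
  ∂[v_0,v_4,v_6] = [v_4,v_6] − [v_0,v_6] + [v_0,v_4].
As a 18×12 matrix over Z this has rank 12, with invariant factors (1,1,1,1,1,1,1,1,1,1,1,2).

Now H_k = ker ∂_k / im ∂_{k+1}, so:

  H_0: rank C_0 − rank ∂_1 = 7 − 6 = 1, and the invariant factors of ∂_1 are all 1, so H_0 ≅ Z.
  H_1: rank ker ∂_1 − rank ∂_2 = (18 − 6) − 12 = 0, and ∂_2 has invariant factor 2 > 1, so H_1 ≅ Z/2.
  H_2: rank ker ∂_2 − rank ∂_3 = (12 − 12) − 0 = 0, and there is no ∂_3, so H_2 ≅ 0.

(K is a triangulation of the real projective plane RP^2.)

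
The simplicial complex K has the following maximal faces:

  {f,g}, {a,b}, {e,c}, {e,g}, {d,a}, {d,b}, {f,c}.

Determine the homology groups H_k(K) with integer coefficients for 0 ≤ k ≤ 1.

Take the total order a < b < c < d < e < f < g on the vertex set. Then K (dimension 1) consists of the simplices:

  0-simplices (7): a, b, c, d, e, f, g
  1-simplices (7): ab, ad, bd, ce, cf, eg, fg

Hence C_0 ≅ Z^7, C_1 ≅ Z^7.

The boundary map ∂_1: C_1 → C_0 maps an edge to its endpoints' difference, ∂[p,q] = q − p. For instance
  ∂bd = d − b.
This gives a 7×7 integer matrix of rank 5; reducing to Smith normal form yields diagonal entries (1,1,1,1,1).

Now H_k = ker ∂_k / im ∂_{k+1}, so:

  H_0: rank C_0 − rank ∂_1 = 7 − 5 = 2, and the invariant factors of ∂_1 are all 1, so H_0 ≅ Z^2.
  H_1: rank ker ∂_1 − rank ∂_2 = (7 − 5) − 0 = 2, and there is no ∂_2, so H_1 ≅ Z^2.

H_0 = Z^2,  H_1 = Z^2.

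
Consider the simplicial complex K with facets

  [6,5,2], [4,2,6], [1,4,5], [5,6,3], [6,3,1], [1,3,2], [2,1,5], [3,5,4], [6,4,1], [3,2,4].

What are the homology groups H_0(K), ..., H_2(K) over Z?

Order the vertices as 1 < 2 < 3 < 4 < 5 < 6. Listing each simplex with vertices in this order, K has dimension 2 with simplices:

  0-simplices (6): [1], [2], [3], [4], [5], [6]
  1-simplices (15): [1,2], [1,3], [1,4], [1,5], [1,6], [2,3], [2,4], [2,5], [2,6], [3,4], [3,5], [3,6], [4,5], [4,6], [5,6]
  2-simplices (10): [1,2,3], [1,2,5], [1,3,6], [1,4,5], [1,4,6], [2,3,4], [2,4,6], [2,5,6], [3,4,5], [3,5,6]

so the chain groups are C_0 ≅ Z^6, C_1 ≅ Z^15, C_2 ≅ Z^10.

Boundary ∂_1: C_1 → C_0 is given by ∂[p,q] = [q] − [p]. For instance
  ∂[1,5] = [5] − [1].
The 6×15 boundary matrix has rank 5 and Smith normal form diag(1,1,1,1,1).

∂_2: C_2 → C_1 maps a triangle to the signed sum of its edges. For instance
  ∂[2,5,6] = [5,6] − [2,6] + [2,5],
  ∂[1,4,6] = [4,6] − [1,6] + [1,4].
The 15×10 boundary matrix has rank 10 and Smith normal form diag(1,1,1,1,1,1,1,1,1,2).

Now H_k = ker ∂_k / im ∂_{k+1}, so:

  H_0: rank C_0 − rank ∂_1 = 6 − 5 = 1, and the invariant factors of ∂_1 are all 1, so H_0 = Z.
  H_1: rank ker ∂_1 − rank ∂_2 = (15 − 5) − 10 = 0, and ∂_2 has invariant factor 2 > 1, so H_1 = Z/2.
  H_2: rank ker ∂_2 − rank ∂_3 = (10 − 10) − 0 = 0, and there is no ∂_3, so H_2 = 0.

H_0 ≅ Z,  H_1 ≅ Z/2,  H_2 = 0.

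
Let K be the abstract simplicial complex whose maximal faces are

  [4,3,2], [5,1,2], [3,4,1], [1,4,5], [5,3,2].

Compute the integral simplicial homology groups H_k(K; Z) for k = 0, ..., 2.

H_0 ≅ Z,  H_1 ≅ Z,  H_2 = 0.

Order the vertices as 1 < 2 < 3 < 4 < 5. Listing each simplex with vertices in this order, K has dimension 2 with simplices:

  0-simplices (5): [1], [2], [3], [4], [5]
  1-simplices (10): [1,2], [1,3], [1,4], [1,5], [2,3], [2,4], [2,5], [3,4], [3,5], [4,5]
  2-simplices (5): [1,2,5], [1,3,4], [1,4,5], [2,3,4], [2,3,5]

so the chain groups are C_0 ≅ Z^5, C_1 ≅ Z^10, C_2 ≅ Z^5.

The boundary map ∂_1: C_1 → C_0 sends each edge [p,q] (with p < q) to q − p. For instance
  ∂[2,4] = [4] − [2].
This gives a 5×10 integer matrix of rank 4; reducing to Smith normal form yields diagonal entries (1,1,1,1).

Boundary ∂_2: C_2 → C_1 acts by ∂[p,q,r] = [q,r] − [p,r] + [p,q]. For instance
  ∂[2,3,4] = [3,4] − [2,4] + [2,3],
  ∂[2,3,5] = [3,5] − [2,5] + [2,3].
This gives a 10×5 integer matrix of rank 5; reducing to Smith normal form yields diagonal entries (1,1,1,1,1).

Now H_k = ker ∂_k / im ∂_{k+1}, so:

  H_0: rank C_0 − rank ∂_1 = 5 − 4 = 1, and the invariant factors of ∂_1 are all 1, so H_0 = Z.
  H_1: rank ker ∂_1 − rank ∂_2 = (10 − 4) − 5 = 1, and the invariant factors of ∂_2 are all 1, so H_1 = Z.
  H_2: rank ker ∂_2 − rank ∂_3 = (5 − 5) − 0 = 0, and there is no ∂_3, so H_2 = 0.

(K is a triangulation of the Möbius band.)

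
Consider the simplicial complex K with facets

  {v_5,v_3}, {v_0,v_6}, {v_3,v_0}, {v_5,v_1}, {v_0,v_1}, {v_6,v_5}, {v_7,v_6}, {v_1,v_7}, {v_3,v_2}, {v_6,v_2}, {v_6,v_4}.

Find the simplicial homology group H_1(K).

H_1 ≅ Z^4.

Take the total order v_0 < v_1 < v_2 < v_3 < v_4 < v_5 < v_6 < v_7 on the vertex set. Then K (dimension 1) consists of the simplices:

  0-simplices (8): [v_0], [v_1], [v_2], [v_3], [v_4], [v_5], [v_6], [v_7]
  1-simplices (11): [v_0,v_1], [v_0,v_3], [v_0,v_6], [v_1,v_5], [v_1,v_7], [v_2,v_3], [v_2,v_6], [v_3,v_5], [v_4,v_6], [v_5,v_6], [v_6,v_7]

Hence C_0 ≅ Z^8, C_1 ≅ Z^11.

The boundary map ∂_1: C_1 → C_0 is given by ∂[p,q] = [q] − [p]. For instance
  ∂[v_1,v_5] = [v_5] − [v_1].
The 8×11 boundary matrix has rank 7 and Smith normal form diag(1,1,1,1,1,1,1).

Computing H_k = (kernel of ∂_k) / (image of ∂_{k+1}):

  H_1: rank ker ∂_1 − rank ∂_2 = (11 − 7) − 0 = 4, and there is no ∂_2, so H_1 ≅ Z^4.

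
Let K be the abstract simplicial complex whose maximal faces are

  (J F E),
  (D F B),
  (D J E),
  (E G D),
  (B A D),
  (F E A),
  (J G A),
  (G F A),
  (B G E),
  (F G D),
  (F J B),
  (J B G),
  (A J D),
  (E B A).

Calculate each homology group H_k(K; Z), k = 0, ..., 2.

Fix the vertex order A < B < D < E < F < G < J and write every simplex with vertices in increasing order. Then dim K = 2 and the simplices of K are:

  0-simplices (7): A, B, D, E, F, G, J
  1-simplices (21): AB, AD, AE, AF, AG, AJ, BD, BE, BF, BG, BJ, DE, DF, DG, DJ, EF, EG, EJ, FG, FJ, GJ
  2-simplices (14): ABD, ABE, ADJ, AEF, AFG, AGJ, BDF, BEG, BFJ, BGJ, DEG, DEJ, DFG, EFJ

Hence C_0 ≅ Z^7, C_1 ≅ Z^21, C_2 ≅ Z^14.

∂_1: C_1 → C_0 is given by ∂[p,q] = [q] − [p].
This gives a 7×21 integer matrix of rank 6; reducing to Smith normal form yields diagonal entries (1,1,1,1,1,1).

Boundary ∂_2: C_2 → C_1 acts by ∂[p,q,r] = [q,r] − [p,r] + [p,q]. For instance
  ∂EFJ = FJ − EJ + EF,
  ∂BEG = EG − BG + BE.
The resulting 21×14 matrix has rank 13, and its Smith normal form has invariant factors (1,1,1,1,1,1,1,1,1,1,1,1,1).

Computing H_k = (kernel of ∂_k) / (image of ∂_{k+1}):

  H_0: rank C_0 − rank ∂_1 = 7 − 6 = 1, and the invariant factors of ∂_1 are all 1, so H_0 = Z.
  H_1: rank ker ∂_1 − rank ∂_2 = (21 − 6) − 13 = 2, and the invariant factors of ∂_2 are all 1, so H_1 = Z^2.
  H_2: rank ker ∂_2 − rank ∂_3 = (14 − 13) − 0 = 1, and there is no ∂_3, so H_2 = Z.

As a check, the Euler characteristic is 7 − 21 + 14 = 0, which agrees with 1 − 2 + 1 = 0.

H_0 = Z,  H_1 = Z^2,  H_2 = Z.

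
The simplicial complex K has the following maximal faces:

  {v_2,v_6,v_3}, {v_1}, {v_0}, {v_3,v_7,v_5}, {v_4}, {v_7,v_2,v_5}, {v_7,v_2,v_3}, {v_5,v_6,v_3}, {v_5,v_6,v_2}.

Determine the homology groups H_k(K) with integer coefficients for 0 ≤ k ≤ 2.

Fix the vertex order v_0 < v_1 < v_2 < v_3 < v_4 < v_5 < v_6 < v_7 and write every simplex with vertices in increasing order. Then dim K = 2 and the simplices of K are:

  0-simplices (8): [v_0], [v_1], [v_2], [v_3], [v_4], [v_5], [v_6], [v_7]
  1-simplices (9): [v_2,v_3], [v_2,v_5], [v_2,v_6], [v_2,v_7], [v_3,v_5], [v_3,v_6], [v_3,v_7], [v_5,v_6], [v_5,v_7]
  2-simplices (6): [v_2,v_3,v_6], [v_2,v_3,v_7], [v_2,v_5,v_6], [v_2,v_5,v_7], [v_3,v_5,v_6], [v_3,v_5,v_7]

so the chain groups are C_0 ≅ Z^8, C_1 ≅ Z^9, C_2 ≅ Z^6.

∂_1: C_1 → C_0 sends each edge [p,q] (with p < q) to q − p. For instance
  ∂[v_2,v_7] = [v_7] − [v_2].
As a 8×9 matrix over Z this has rank 4, with invariant factors (1,1,1,1).

∂_2: C_2 → C_1 acts by ∂[p,q,r] = [q,r] − [p,r] + [p,q]. For instance
  ∂[v_2,v_5,v_6] = [v_5,v_6] − [v_2,v_6] + [v_2,v_5],
  ∂[v_2,v_5,v_7] = [v_5,v_7] − [v_2,v_7] + [v_2,v_5].
As a 9×6 matrix over Z this has rank 5, with invariant factors (1,1,1,1,1).

From H_k ≅ ker(∂_k) / im(∂_{k+1}) we obtain:

  H_0: rank C_0 − rank ∂_1 = 8 − 4 = 4, and the invariant factors of ∂_1 are all 1, so H_0 = Z^4.
  H_1: rank ker ∂_1 − rank ∂_2 = (9 − 4) − 5 = 0, and the invariant factors of ∂_2 are all 1, so H_1 = 0.
  H_2: rank ker ∂_2 − rank ∂_3 = (6 − 5) − 0 = 1, and there is no ∂_3, so H_2 = Z.

H_0 ≅ Z^4,  H_1 = 0,  H_2 ≅ Z.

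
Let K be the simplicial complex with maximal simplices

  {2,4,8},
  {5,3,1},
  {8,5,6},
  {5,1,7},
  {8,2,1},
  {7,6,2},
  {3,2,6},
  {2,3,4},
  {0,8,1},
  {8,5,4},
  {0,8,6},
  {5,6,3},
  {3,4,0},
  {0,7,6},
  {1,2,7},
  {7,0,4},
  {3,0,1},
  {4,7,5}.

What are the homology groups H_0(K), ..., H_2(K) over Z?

Fix the vertex order 0 < 1 < 2 < 3 < 4 < 5 < 6 < 7 < 8 and write every simplex with vertices in increasing order. Then dim K = 2 and the simplices of K are:

  0-simplices (9): [0], [1], [2], [3], [4], [5], [6], [7], [8]
  1-simplices (27): (27 of them)
  2-simplices (18): [0,1,3], [0,1,8], [0,3,4], [0,4,7], [0,6,7], [0,6,8], [1,2,7], [1,2,8], [1,3,5], [1,5,7], [2,3,4], [2,3,6], [2,4,8], [2,6,7], [3,5,6], [4,5,7], [4,5,8], [5,6,8]

so the chain groups are C_0 ≅ Z^9, C_1 ≅ Z^27, C_2 ≅ Z^18.

Boundary ∂_1: C_1 → C_0 sends each edge [p,q] (with p < q) to q − p.
This gives a 9×27 integer matrix of rank 8; reducing to Smith normal form yields diagonal entries (1,1,1,1,1,1,1,1).

∂_2: C_2 → C_1 sends each 2-simplex [p,q,r] to [q,r] − [p,r] + [p,q]. For instance
  ∂[0,3,4] = [3,4] − [0,4] + [0,3],
  ∂[2,3,6] = [3,6] − [2,6] + [2,3].
As a 27×18 matrix over Z this has rank 17, with invariant factors (1,1,1,1,1,1,1,1,1,1,1,1,1,1,1,1,1).

Reading off H_k = ker ∂_k / im ∂_{k+1}:

  H_0: rank C_0 − rank ∂_1 = 9 − 8 = 1, and the invariant factors of ∂_1 are all 1, so H_0 = Z.
  H_1: rank ker ∂_1 − rank ∂_2 = (27 − 8) − 17 = 2, and the invariant factors of ∂_2 are all 1, so H_1 = Z^2.
  H_2: rank ker ∂_2 − rank ∂_3 = (18 − 17) − 0 = 1, and there is no ∂_3, so H_2 = Z.

As a check, the Euler characteristic is 9 − 27 + 18 = 0, which agrees with 1 − 2 + 1 = 0.

H_0 = Z,  H_1 = Z^2,  H_2 = Z.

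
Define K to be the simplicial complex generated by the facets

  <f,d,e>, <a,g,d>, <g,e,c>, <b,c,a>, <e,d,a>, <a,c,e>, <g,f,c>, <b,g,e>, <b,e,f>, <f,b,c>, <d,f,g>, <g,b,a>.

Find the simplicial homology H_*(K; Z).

H_0 = Z,  H_1 = Z/2Z,  H_2 = 0.

Fix the vertex order a < b < c < d < e < f < g and write every simplex with vertices in increasing order. Then dim K = 2 and the simplices of K are:

  0-simplices (7): a, b, c, d, e, f, g
  1-simplices (18): ab, ac, ad, ae, ag, bc, be, bf, bg, ce, cf, cg, de, df, dg, ef, eg, fg
  2-simplices (12): abc, abg, ace, ade, adg, bcf, bef, beg, ceg, cfg, def, dfg

Hence C_0 ≅ Z^7, C_1 ≅ Z^18, C_2 ≅ Z^12.

Boundary ∂_1: C_1 → C_0 sends each edge [p,q] (with p < q) to q − p. For instance
  ∂eg = g − e.
The resulting 7×18 matrix has rank 6, and its Smith normal form has invariant factors (1,1,1,1,1,1).

The boundary map ∂_2: C_2 → C_1 maps a triangle to the signed sum of its edges. For instance
  ∂bef = ef − bf + be,
  ∂ace = ce − ae + ac.
As a 18×12 matrix over Z this has rank 12, with invariant factors (1,1,1,1,1,1,1,1,1,1,1,2).

Now H_k = ker ∂_k / im ∂_{k+1}, so:

  H_0: rank C_0 − rank ∂_1 = 7 − 6 = 1, and the invariant factors of ∂_1 are all 1, so H_0 = Z.
  H_1: rank ker ∂_1 − rank ∂_2 = (18 − 6) − 12 = 0, and ∂_2 has invariant factor 2 > 1, so H_1 = Z/2Z.
  H_2: rank ker ∂_2 − rank ∂_3 = (12 − 12) − 0 = 0, and there is no ∂_3, so H_2 = 0.

As a check, the Euler characteristic is 7 − 18 + 12 = 1, which agrees with 1 − 0 + 0 = 1.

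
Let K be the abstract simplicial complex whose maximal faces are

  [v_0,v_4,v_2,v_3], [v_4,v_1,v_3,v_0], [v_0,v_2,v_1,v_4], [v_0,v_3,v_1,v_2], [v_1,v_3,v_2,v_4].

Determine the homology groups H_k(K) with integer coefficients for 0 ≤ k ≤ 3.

H_0 = Z,  H_1 = 0,  H_2 = 0,  H_3 = Z.

Take the total order v_0 < v_1 < v_2 < v_3 < v_4 on the vertex set. Then K (dimension 3) consists of the simplices:

  0-simplices (5): [v_0], [v_1], [v_2], [v_3], [v_4]
  1-simplices (10): [v_0,v_1], [v_0,v_2], [v_0,v_3], [v_0,v_4], [v_1,v_2], [v_1,v_3], [v_1,v_4], [v_2,v_3], [v_2,v_4], [v_3,v_4]
  2-simplices (10): [v_0,v_1,v_2], [v_0,v_1,v_3], [v_0,v_1,v_4], [v_0,v_2,v_3], [v_0,v_2,v_4], [v_0,v_3,v_4], [v_1,v_2,v_3], [v_1,v_2,v_4], [v_1,v_3,v_4], [v_2,v_3,v_4]
  3-simplices (5): [v_0,v_1,v_2,v_3], [v_0,v_1,v_2,v_4], [v_0,v_1,v_3,v_4], [v_0,v_2,v_3,v_4], [v_1,v_2,v_3,v_4]

giving chain groups C_0 ≅ Z^5, C_1 ≅ Z^10, C_2 ≅ Z^10, C_3 ≅ Z^5.

Boundary ∂_1: C_1 → C_0 is given by ∂[p,q] = [q] − [p]. For instance
  ∂[v_0,v_3] = [v_3] − [v_0].
This gives a 5×10 integer matrix of rank 4; reducing to Smith normal form yields diagonal entries (1,1,1,1).

∂_2: C_2 → C_1 maps a triangle to the signed sum of its edges. For instance
  ∂[v_0,v_3,v_4] = [v_3,v_4] − [v_0,v_4] + [v_0,v_3],
  ∂[v_2,v_3,v_4] = [v_3,v_4] − [v_2,v_4] + [v_2,v_3].
The 10×10 boundary matrix has rank 6 and Smith normal form diag(1,1,1,1,1,1).

Boundary ∂_3: C_3 → C_2 sends each 3-simplex σ to the alternating sum Σ_i (−1)^i (σ with its i-th vertex removed). For instance
  ∂[v_0,v_1,v_2,v_4] = [v_1,v_2,v_4] − [v_0,v_2,v_4] + [v_0,v_1,v_4] − [v_0,v_1,v_2],
  ∂[v_0,v_1,v_3,v_4] = [v_1,v_3,v_4] − [v_0,v_3,v_4] + [v_0,v_1,v_4] − [v_0,v_1,v_3].
This gives a 10×5 integer matrix of rank 4; reducing to Smith normal form yields diagonal entries (1,1,1,1).

Now H_k = ker ∂_k / im ∂_{k+1}, so:

  H_0: rank C_0 − rank ∂_1 = 5 − 4 = 1, and the invariant factors of ∂_1 are all 1, so H_0 = Z.
  H_1: rank ker ∂_1 − rank ∂_2 = (10 − 4) − 6 = 0, and the invariant factors of ∂_2 are all 1, so H_1 = 0.
  H_2: rank ker ∂_2 − rank ∂_3 = (10 − 6) − 4 = 0, and the invariant factors of ∂_3 are all 1, so H_2 = 0.
  H_3: rank ker ∂_3 − rank ∂_4 = (5 − 4) − 0 = 1, and there is no ∂_4, so H_3 = Z.

As a check, the Euler characteristic is 5 − 10 + 10 − 5 = 0, which agrees with 1 − 0 + 0 − 1 = 0.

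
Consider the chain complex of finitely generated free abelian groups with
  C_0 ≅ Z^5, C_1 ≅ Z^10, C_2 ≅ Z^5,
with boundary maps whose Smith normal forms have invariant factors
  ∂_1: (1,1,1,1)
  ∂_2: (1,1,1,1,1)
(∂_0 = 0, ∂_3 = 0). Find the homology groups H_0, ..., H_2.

H_0 ≅ Z,  H_1 ≅ Z,  H_2 = 0.

H_0: b_0 = 5 − 0 − 4 = 1; torsion from ∂_1 factors > 1: none. So H_0 ≅ Z.
H_1: b_1 = 10 − 4 − 5 = 1; torsion from ∂_2 factors > 1: none. So H_1 ≅ Z.
H_2: b_2 = 5 − 5 − 0 = 0; torsion from ∂_3 factors > 1: none. So H_2 ≅ 0.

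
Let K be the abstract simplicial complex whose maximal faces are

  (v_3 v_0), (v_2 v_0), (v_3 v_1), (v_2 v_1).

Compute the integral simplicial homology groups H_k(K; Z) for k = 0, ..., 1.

Fix the vertex order v_0 < v_1 < v_2 < v_3 and write every simplex with vertices in increasing order. Then dim K = 1 and the simplices of K are:

  0-simplices (4): [v_0], [v_1], [v_2], [v_3]
  1-simplices (4): [v_0,v_2], [v_0,v_3], [v_1,v_2], [v_1,v_3]

giving chain groups C_0 ≅ Z^4, C_1 ≅ Z^4.

∂_1: C_1 → C_0 is given by ∂[p,q] = [q] − [p]. For instance
  ∂[v_0,v_3] = [v_3] − [v_0].
As a 4×4 matrix over Z this has rank 3, with invariant factors (1,1,1).

Computing H_k = (kernel of ∂_k) / (image of ∂_{k+1}):

  H_0: rank C_0 − rank ∂_1 = 4 − 3 = 1, and the invariant factors of ∂_1 are all 1, so H_0 = Z.
  H_1: rank ker ∂_1 − rank ∂_2 = (4 − 3) − 0 = 1, and there is no ∂_2, so H_1 = Z.

As a check, the Euler characteristic is 4 − 4 = 0, which agrees with 1 − 1 = 0.
(K is a triangulation of the circle S^1.)

H_0 ≅ Z,  H_1 ≅ Z.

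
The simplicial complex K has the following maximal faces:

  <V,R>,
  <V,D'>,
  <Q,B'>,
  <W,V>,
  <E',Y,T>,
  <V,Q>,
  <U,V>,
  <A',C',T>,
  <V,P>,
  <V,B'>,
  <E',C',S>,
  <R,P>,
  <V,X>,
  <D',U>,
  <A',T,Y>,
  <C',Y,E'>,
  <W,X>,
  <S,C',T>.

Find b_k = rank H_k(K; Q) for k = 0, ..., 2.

We work with the vertex ordering P < Q < R < S < T < U < V < W < X < Y < A' < B' < C' < D' < E'. The simplices of K, each written with vertices in increasing order, are:

  0-simplices (15): [P], [Q], [R], [S], [T], [U], [V], [W], [X], [Y], [A'], [B'], [C'], [D'], [E']
  1-simplices (24): (24 of them)
  2-simplices (6): [S,T,C'], [S,C',E'], [T,Y,A'], [T,Y,E'], [T,A',C'], [Y,C',E']

so the chain groups are C_0 ≅ Z^15, C_1 ≅ Z^24, C_2 ≅ Z^6.

∂_1: C_1 → C_0 maps an edge to its endpoints' difference, ∂[p,q] = q − p. For instance
  ∂[P,V] = [V] − [P].
The resulting 15×24 matrix has rank 13, and its Smith normal form has invariant factors (1,1,1,1,1,1,1,1,1,1,1,1,1).

∂_2: C_2 → C_1 sends each 2-simplex [p,q,r] to [q,r] − [p,r] + [p,q]. For instance
  ∂[S,T,C'] = [T,C'] − [S,C'] + [S,T],
  ∂[S,C',E'] = [C',E'] − [S,E'] + [S,C'].
As a 24×6 matrix over Z this has rank 6, with invariant factors (1,1,1,1,1,1).

Now H_k = ker ∂_k / im ∂_{k+1}, so:

  H_0: rank C_0 − rank ∂_1 = 15 − 13 = 2, and the invariant factors of ∂_1 are all 1, so H_0 = Z^2.
  H_1: rank ker ∂_1 − rank ∂_2 = (24 − 13) − 6 = 5, and the invariant factors of ∂_2 are all 1, so H_1 = Z^5.
  H_2: rank ker ∂_2 − rank ∂_3 = (6 − 6) − 0 = 0, and there is no ∂_3, so H_2 = 0.

As a check, the Euler characteristic is 15 − 24 + 6 = -3, which agrees with 2 − 5 + 0 = -3.
(K is a triangulation of the disjoint union of the cylinder S^1 x I and a wedge of 4 circles.)

Hence the Betti numbers are b_0 = 2, b_1 = 5, b_2 = 0.

b_0 = 2, b_1 = 5, b_2 = 0.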